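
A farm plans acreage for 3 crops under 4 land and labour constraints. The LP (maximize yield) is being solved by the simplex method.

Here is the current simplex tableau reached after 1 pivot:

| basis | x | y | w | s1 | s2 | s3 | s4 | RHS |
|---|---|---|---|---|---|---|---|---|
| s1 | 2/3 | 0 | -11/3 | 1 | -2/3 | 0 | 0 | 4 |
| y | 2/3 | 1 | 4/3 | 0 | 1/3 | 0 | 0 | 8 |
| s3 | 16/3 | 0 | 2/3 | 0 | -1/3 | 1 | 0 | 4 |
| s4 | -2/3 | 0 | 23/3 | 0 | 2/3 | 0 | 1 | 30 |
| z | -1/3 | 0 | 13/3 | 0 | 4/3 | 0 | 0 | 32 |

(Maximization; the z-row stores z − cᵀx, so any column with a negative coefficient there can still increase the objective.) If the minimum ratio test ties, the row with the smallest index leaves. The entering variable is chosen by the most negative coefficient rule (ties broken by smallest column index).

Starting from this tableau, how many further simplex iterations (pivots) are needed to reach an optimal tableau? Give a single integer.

1

pivot: x in, s3 out → z = 129/4
No improving column remains; optimal.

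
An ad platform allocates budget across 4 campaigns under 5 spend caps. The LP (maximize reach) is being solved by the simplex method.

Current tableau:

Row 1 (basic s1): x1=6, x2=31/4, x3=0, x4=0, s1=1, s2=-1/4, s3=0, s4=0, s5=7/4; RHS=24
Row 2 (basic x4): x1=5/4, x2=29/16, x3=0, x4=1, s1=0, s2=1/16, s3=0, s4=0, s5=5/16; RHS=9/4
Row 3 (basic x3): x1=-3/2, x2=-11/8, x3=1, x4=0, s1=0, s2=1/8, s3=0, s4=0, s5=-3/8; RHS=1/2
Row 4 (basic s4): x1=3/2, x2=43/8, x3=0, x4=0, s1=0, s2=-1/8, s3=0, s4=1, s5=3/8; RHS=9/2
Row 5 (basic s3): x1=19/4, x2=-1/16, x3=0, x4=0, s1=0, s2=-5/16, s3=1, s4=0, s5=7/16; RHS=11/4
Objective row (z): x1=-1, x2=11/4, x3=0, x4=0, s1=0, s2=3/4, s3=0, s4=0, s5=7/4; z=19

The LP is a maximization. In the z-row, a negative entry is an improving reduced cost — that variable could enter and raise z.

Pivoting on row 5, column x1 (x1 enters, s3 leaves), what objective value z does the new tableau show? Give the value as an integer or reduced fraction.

Minimum ratio for x1: (11/4)/(19/4) = 11/19.
z changes by −(z-row coeff of x1)·ratio = −(-1)·(11/19) = 11/19.
New z = 19 + (11/19) = 372/19.

372/19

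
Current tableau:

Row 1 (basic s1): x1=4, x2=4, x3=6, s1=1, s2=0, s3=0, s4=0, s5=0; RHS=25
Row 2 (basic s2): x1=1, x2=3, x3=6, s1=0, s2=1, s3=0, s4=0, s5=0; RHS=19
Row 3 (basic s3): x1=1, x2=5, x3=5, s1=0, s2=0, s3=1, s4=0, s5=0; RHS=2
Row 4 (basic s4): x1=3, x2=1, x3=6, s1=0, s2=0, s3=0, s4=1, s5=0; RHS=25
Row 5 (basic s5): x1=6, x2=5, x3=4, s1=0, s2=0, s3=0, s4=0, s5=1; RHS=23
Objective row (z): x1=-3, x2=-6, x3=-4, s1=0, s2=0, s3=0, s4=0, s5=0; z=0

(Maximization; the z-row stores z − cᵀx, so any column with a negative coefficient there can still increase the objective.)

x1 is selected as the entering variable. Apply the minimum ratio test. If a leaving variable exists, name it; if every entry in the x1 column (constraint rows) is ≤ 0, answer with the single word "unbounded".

Ratios: row 1 (s1): 25/4 = 25/4; row 2 (s2): 19/1 = 19; row 3 (s3): 2/1 = 2; row 4 (s4): 25/3 = 25/3; row 5 (s5): 23/6 = 23/6.
Minimum ratio is in the s3 row, so s3 leaves.

s3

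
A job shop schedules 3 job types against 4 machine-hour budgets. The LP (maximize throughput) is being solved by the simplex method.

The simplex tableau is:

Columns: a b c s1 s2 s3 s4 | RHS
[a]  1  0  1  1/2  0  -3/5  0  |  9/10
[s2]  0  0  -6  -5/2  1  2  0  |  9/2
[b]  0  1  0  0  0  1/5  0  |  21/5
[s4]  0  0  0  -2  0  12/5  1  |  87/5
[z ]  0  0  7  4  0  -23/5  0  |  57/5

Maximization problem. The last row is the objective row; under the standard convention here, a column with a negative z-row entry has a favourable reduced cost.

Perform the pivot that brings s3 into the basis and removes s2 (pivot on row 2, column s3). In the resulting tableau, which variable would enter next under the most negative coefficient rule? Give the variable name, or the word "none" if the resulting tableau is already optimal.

c

Pivot element 2. New z-row = old z-row − (-23/5)·(row 2/2).
Updated z-row coefficients: a: 0, b: 0, c: -34/5, s1: -7/4, s2: 23/10, s3: 0, s4: 0.
The most negative is -34/5 in column c, so c would enter next.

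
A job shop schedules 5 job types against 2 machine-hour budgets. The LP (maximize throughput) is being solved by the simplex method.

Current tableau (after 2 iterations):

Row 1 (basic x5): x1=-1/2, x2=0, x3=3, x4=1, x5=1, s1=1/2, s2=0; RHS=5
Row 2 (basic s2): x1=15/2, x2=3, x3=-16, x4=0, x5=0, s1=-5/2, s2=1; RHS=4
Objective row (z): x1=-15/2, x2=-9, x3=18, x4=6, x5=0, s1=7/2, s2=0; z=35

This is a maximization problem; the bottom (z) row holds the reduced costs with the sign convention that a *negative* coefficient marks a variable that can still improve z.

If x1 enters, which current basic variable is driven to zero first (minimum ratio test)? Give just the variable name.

s2

Ratios: row 1 (x5): entry -1/2 ≤ 0, skip; row 2 (s2): 4/(15/2) = 8/15.
Minimum ratio 8/15 is in the s2 row, so s2 leaves.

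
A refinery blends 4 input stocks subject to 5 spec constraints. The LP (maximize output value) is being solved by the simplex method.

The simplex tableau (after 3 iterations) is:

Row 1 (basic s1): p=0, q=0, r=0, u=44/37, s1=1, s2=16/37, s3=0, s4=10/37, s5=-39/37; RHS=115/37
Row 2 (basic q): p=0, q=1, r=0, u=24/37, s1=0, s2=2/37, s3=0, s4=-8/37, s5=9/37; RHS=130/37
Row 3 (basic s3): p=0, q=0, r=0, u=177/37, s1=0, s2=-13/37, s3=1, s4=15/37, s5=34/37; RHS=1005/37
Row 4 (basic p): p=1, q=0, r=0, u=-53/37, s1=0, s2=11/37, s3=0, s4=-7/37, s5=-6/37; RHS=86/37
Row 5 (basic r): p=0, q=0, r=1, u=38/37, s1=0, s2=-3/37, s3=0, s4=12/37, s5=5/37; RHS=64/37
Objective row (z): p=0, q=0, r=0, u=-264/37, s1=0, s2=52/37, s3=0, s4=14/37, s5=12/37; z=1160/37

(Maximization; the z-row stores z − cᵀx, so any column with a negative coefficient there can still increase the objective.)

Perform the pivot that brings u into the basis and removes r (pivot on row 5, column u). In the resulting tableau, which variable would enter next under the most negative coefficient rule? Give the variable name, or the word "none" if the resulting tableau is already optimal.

Pivot element 38/37. New z-row = old z-row − (-264/37)·(row 5/(38/37)).
Updated z-row coefficients: p: 0, q: 0, r: 132/19, u: 0, s1: 0, s2: 16/19, s3: 0, s4: 50/19, s5: 24/19.
No coefficient is strictly negative; the tableau after this pivot is optimal.

none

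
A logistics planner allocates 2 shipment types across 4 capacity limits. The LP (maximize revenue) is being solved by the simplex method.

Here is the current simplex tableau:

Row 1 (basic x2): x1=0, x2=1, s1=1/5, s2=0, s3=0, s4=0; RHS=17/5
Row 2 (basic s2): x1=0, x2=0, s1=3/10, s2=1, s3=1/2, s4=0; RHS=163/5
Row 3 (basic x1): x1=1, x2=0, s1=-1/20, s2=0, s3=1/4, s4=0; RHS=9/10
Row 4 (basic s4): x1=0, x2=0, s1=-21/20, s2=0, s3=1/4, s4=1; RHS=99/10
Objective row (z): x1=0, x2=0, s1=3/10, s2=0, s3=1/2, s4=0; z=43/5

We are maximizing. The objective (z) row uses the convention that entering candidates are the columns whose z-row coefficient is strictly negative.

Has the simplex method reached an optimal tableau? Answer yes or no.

yes

No objective-row coefficient is strictly negative, so no entering variable exists; the tableau is optimal.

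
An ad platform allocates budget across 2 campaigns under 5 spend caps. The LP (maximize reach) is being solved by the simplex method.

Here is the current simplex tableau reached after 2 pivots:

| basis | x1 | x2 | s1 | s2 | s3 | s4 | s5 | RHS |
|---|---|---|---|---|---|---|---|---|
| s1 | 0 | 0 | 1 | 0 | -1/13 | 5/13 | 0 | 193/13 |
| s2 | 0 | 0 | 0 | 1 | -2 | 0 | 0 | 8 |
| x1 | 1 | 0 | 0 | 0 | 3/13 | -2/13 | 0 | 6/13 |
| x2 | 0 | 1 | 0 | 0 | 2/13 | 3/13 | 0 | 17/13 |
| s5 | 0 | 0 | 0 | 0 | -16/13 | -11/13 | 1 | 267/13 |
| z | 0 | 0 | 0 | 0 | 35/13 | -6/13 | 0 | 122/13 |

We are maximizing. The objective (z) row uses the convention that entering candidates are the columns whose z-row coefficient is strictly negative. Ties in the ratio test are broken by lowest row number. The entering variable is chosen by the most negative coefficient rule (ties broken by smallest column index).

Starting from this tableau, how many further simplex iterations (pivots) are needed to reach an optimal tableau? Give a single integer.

1

pivot: s4 in, x2 out → z = 12
No improving column remains; optimal.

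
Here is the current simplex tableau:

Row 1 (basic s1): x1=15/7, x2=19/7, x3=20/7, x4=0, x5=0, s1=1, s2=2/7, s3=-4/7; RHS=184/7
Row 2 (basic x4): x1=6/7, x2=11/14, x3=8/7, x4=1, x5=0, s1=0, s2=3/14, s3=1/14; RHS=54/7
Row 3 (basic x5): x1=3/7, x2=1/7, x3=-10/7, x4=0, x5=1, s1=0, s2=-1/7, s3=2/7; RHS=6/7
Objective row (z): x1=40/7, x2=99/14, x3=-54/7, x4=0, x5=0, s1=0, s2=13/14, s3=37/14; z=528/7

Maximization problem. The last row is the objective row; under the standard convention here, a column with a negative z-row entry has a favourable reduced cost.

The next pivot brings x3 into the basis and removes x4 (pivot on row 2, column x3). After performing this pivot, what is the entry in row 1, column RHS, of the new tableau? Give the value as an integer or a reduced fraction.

7

Pivot element is row 2, column x3: 8/7.
Normalize row 2: new (row 2, RHS) = (54/7)/(8/7) = 27/4.
row 1 ← row 1 − (20/7)·(new row 2): 184/7 − (20/7)·(27/4) = 7.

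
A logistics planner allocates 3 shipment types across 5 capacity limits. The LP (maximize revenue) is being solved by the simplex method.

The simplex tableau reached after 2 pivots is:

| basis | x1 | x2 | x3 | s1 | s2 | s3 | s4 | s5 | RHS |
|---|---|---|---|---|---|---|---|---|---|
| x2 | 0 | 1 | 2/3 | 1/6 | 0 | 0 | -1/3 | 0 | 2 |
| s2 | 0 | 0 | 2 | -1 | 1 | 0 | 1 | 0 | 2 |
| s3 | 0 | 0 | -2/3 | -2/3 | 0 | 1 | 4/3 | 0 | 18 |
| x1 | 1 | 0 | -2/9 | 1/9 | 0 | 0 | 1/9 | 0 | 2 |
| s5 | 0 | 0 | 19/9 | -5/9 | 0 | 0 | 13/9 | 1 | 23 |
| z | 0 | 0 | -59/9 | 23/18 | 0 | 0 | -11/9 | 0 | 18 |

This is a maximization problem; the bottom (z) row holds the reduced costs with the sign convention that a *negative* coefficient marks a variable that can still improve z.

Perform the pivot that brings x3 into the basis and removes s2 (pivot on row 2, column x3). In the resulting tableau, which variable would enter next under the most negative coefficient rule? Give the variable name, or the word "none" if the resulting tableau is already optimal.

s1

Pivot element 2. New z-row = old z-row − (-59/9)·(row 2/2).
Updated z-row coefficients: x1: 0, x2: 0, x3: 0, s1: -2, s2: 59/18, s3: 0, s4: 37/18, s5: 0.
The most negative is -2 in column s1, so s1 would enter next.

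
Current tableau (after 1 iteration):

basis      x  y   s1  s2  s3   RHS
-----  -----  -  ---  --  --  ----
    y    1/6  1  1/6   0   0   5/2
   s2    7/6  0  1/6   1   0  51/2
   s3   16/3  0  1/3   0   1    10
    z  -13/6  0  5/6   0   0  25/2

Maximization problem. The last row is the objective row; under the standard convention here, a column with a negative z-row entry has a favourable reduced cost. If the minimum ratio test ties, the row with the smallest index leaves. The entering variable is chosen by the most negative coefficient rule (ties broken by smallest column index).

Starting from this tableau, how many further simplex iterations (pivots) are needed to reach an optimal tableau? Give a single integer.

pivot: x in, s3 out → z = 265/16
No improving column remains; optimal.

1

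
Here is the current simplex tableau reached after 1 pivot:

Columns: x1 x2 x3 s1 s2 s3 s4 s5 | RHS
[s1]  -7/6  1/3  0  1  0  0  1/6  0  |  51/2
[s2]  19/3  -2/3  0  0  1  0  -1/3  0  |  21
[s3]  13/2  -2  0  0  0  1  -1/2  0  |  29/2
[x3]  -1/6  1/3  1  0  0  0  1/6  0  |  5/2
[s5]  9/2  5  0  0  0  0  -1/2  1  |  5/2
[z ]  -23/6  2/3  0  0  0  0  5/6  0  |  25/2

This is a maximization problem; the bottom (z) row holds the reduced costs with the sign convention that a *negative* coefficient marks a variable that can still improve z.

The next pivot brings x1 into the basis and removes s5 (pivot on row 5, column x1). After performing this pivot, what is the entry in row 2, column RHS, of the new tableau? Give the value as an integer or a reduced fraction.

Pivot element is row 5, column x1: 9/2.
Normalize row 5: new (row 5, RHS) = (5/2)/(9/2) = 5/9.
row 2 ← row 2 − (19/3)·(new row 5): 21 − (19/3)·(5/9) = 472/27.

472/27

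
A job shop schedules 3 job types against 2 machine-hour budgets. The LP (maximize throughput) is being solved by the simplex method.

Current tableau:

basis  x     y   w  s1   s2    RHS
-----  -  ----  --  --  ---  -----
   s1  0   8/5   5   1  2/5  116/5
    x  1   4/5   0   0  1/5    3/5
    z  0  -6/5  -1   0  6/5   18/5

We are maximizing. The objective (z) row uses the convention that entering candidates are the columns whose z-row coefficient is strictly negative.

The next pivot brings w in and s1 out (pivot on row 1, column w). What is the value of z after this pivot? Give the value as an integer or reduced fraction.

Minimum ratio for w: (116/5)/5 = 116/25.
z changes by −(z-row coeff of w)·ratio = −(-1)·(116/25) = 116/25.
New z = 18/5 + (116/25) = 206/25.

206/25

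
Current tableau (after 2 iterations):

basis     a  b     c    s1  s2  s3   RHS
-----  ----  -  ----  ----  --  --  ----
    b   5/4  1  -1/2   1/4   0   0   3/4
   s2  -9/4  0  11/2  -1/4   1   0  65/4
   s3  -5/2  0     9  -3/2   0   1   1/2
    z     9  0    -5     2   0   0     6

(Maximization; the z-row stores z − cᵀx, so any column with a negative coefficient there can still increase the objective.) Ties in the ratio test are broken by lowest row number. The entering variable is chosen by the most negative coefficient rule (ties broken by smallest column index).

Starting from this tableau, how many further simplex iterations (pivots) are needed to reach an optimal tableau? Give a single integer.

pivot: c in, s3 out → z = 113/18
No improving column remains; optimal.

1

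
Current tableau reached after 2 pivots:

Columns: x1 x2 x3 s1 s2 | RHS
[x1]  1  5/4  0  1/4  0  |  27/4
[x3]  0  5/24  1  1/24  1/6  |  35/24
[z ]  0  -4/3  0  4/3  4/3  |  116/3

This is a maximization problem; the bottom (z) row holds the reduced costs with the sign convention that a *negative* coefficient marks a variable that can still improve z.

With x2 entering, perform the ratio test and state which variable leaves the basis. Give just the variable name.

Ratios: row 1 (x1): (27/4)/(5/4) = 27/5; row 2 (x3): (35/24)/(5/24) = 7.
Minimum ratio 27/5 is in the x1 row, so x1 leaves.

x1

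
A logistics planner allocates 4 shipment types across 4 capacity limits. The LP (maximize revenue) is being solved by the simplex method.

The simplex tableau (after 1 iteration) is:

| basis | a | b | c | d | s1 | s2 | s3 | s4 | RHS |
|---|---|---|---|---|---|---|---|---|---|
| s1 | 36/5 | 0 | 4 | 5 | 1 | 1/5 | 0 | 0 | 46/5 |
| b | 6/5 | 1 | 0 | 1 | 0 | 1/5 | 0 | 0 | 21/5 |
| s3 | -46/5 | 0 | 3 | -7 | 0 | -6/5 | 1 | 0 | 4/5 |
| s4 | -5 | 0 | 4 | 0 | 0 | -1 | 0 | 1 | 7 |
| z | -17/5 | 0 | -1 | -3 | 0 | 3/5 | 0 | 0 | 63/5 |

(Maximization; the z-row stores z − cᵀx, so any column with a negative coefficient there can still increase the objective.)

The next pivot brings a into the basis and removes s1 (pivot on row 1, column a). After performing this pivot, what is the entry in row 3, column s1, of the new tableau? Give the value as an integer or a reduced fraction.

23/18

Pivot element is row 1, column a: 36/5.
Normalize row 1: new (row 1, s1) = 1/(36/5) = 5/36.
row 3 ← row 3 − (-46/5)·(new row 1): 0 − (-46/5)·(5/36) = 23/18.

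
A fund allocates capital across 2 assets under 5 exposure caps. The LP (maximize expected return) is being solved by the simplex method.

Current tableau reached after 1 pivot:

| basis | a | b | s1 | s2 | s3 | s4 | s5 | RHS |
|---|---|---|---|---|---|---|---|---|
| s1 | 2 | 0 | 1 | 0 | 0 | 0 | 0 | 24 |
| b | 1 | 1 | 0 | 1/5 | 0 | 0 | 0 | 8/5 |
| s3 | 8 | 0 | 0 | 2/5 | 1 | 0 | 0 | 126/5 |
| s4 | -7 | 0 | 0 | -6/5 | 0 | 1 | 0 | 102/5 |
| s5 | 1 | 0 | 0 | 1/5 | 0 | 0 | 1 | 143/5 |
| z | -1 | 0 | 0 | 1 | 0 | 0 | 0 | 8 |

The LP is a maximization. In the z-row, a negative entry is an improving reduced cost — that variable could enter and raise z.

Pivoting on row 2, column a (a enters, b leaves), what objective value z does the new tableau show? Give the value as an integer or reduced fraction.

48/5

Minimum ratio for a: (8/5)/1 = 8/5.
z changes by −(z-row coeff of a)·ratio = −(-1)·(8/5) = 8/5.
New z = 8 + (8/5) = 48/5.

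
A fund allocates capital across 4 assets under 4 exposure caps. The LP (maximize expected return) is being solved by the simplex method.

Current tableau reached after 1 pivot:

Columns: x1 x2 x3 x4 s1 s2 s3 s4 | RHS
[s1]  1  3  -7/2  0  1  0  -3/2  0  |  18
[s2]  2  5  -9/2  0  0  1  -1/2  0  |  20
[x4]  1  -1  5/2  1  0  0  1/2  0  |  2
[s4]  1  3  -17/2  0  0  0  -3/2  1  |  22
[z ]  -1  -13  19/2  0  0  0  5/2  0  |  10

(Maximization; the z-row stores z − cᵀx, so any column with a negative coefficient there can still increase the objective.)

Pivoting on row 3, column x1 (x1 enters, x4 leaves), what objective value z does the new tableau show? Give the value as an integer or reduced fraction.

12

Minimum ratio for x1: 2/1 = 2.
z changes by −(z-row coeff of x1)·ratio = −(-1)·2 = 2.
New z = 10 + 2 = 12.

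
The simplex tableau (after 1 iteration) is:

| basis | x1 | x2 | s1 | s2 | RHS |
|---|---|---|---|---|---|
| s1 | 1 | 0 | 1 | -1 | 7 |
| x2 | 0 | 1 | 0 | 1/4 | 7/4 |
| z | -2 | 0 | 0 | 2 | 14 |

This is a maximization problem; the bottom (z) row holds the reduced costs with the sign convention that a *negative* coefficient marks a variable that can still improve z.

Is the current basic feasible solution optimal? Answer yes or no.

no

Column x1 has objective-row coefficient -2, which is negative; an improving pivot exists, so not yet optimal.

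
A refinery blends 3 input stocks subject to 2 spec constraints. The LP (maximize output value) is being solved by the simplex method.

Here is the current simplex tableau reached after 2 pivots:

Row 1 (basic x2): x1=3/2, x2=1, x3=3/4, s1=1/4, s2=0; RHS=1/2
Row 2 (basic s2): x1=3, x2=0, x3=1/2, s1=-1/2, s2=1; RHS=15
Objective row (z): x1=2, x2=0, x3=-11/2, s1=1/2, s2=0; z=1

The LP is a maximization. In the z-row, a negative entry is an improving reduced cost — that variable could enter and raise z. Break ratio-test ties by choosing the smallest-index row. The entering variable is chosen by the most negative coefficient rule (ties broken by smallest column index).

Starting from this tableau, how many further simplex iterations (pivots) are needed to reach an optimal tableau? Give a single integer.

pivot: x3 in, x2 out → z = 14/3
No improving column remains; optimal.

1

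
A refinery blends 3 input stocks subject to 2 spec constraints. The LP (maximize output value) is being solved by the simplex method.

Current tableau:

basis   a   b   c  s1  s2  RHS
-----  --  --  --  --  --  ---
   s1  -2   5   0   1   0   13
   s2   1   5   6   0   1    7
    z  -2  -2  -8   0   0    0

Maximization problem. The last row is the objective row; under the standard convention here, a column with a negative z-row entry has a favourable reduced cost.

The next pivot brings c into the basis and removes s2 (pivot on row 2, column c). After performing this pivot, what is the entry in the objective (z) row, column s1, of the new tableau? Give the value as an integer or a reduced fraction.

Pivot element is row 2, column c: 6.
Normalize row 2: new (row 2, s1) = 0/6 = 0.
z-row ← z-row − (-8)·(new row 2): 0 − (-8)·0 = 0.

0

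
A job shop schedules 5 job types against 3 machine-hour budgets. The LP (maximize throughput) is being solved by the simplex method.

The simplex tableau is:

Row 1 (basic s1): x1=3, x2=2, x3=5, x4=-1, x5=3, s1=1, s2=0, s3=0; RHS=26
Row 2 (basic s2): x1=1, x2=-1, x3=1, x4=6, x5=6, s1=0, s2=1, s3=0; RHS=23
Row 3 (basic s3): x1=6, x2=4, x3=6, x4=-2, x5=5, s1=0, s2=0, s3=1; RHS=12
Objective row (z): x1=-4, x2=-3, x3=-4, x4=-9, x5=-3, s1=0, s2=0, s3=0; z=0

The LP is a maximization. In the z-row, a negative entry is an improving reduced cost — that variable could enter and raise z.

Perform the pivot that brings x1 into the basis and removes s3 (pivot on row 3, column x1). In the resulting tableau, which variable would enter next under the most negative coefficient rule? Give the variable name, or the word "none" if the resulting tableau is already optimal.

x4

Pivot element 6. New z-row = old z-row − (-4)·(row 3/6).
Updated z-row coefficients: x1: 0, x2: -1/3, x3: 0, x4: -31/3, x5: 1/3, s1: 0, s2: 0, s3: 2/3.
The most negative is -31/3 in column x4, so x4 would enter next.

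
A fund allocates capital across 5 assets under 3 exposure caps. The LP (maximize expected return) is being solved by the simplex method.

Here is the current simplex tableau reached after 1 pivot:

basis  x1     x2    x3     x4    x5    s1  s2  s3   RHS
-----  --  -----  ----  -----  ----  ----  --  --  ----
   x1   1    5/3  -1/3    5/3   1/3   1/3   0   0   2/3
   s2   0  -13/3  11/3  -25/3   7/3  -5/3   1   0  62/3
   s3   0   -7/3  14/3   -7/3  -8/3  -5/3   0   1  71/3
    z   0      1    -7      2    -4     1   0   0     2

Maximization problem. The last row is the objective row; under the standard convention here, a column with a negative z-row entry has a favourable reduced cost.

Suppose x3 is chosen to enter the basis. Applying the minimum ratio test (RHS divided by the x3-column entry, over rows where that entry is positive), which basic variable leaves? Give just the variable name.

Ratios: row 1 (x1): entry -1/3 ≤ 0, skip; row 2 (s2): (62/3)/(11/3) = 62/11; row 3 (s3): (71/3)/(14/3) = 71/14.
Minimum ratio 71/14 is in the s3 row, so s3 leaves.

s3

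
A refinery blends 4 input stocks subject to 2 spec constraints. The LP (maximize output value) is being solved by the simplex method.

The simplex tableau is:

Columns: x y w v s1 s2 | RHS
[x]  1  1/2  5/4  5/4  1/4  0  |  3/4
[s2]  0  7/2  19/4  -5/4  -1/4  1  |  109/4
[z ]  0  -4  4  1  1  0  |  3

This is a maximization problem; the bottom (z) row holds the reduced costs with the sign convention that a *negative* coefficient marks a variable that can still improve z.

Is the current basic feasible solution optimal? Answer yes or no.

no

Column y has objective-row coefficient -4, which is negative; an improving pivot exists, so not yet optimal.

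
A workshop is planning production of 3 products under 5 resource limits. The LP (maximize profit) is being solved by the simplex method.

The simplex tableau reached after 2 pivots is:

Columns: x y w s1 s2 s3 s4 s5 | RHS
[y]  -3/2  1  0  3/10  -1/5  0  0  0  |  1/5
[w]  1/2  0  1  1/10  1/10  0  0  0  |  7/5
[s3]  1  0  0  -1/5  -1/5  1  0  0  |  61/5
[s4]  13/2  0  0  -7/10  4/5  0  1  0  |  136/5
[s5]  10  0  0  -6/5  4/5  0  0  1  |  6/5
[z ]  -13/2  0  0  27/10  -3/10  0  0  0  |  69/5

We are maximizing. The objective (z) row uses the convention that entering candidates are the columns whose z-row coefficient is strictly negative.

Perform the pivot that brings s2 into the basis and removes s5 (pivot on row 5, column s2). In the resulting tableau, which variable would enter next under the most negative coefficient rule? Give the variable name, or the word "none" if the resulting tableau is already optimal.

x

Pivot element 4/5. New z-row = old z-row − (-3/10)·(row 5/(4/5)).
Updated z-row coefficients: x: -11/4, y: 0, w: 0, s1: 9/4, s2: 0, s3: 0, s4: 0, s5: 3/8.
The most negative is -11/4 in column x, so x would enter next.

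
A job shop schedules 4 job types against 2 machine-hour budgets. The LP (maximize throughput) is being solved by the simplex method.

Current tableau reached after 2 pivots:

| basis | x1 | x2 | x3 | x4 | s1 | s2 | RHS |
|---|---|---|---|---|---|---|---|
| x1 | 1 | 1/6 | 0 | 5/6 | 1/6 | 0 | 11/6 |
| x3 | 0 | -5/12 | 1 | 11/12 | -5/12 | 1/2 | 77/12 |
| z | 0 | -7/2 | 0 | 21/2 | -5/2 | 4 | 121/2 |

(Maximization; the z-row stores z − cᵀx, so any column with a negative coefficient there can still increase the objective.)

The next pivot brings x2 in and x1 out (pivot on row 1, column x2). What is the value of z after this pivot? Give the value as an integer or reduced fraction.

99

Minimum ratio for x2: (11/6)/(1/6) = 11.
z changes by −(z-row coeff of x2)·ratio = −(-7/2)·11 = 77/2.
New z = 121/2 + (77/2) = 99.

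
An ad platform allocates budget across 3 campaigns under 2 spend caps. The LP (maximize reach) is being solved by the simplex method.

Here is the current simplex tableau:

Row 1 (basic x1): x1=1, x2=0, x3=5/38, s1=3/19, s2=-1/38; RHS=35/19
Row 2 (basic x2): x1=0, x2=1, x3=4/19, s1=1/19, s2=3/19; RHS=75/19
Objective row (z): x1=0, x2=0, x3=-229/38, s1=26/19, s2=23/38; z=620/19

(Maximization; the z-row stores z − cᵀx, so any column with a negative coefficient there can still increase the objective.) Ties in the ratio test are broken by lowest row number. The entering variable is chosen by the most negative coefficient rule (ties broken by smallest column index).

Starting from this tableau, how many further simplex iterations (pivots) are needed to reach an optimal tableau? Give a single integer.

pivot: x3 in, x1 out → z = 117
pivot: s2 in, x2 out → z = 120
No improving column remains; optimal.

2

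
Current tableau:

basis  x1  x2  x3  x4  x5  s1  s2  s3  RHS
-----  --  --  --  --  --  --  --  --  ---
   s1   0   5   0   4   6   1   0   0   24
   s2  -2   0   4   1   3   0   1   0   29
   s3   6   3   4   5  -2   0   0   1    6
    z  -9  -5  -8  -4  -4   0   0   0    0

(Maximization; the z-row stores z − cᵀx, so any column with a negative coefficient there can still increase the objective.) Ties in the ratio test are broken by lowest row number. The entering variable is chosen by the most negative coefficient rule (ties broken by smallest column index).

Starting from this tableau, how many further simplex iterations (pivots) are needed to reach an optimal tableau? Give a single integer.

pivot: x1 in, s3 out → z = 9
pivot: x5 in, s1 out → z = 37
pivot: x3 in, x1 out → z = 44
No improving column remains; optimal.

3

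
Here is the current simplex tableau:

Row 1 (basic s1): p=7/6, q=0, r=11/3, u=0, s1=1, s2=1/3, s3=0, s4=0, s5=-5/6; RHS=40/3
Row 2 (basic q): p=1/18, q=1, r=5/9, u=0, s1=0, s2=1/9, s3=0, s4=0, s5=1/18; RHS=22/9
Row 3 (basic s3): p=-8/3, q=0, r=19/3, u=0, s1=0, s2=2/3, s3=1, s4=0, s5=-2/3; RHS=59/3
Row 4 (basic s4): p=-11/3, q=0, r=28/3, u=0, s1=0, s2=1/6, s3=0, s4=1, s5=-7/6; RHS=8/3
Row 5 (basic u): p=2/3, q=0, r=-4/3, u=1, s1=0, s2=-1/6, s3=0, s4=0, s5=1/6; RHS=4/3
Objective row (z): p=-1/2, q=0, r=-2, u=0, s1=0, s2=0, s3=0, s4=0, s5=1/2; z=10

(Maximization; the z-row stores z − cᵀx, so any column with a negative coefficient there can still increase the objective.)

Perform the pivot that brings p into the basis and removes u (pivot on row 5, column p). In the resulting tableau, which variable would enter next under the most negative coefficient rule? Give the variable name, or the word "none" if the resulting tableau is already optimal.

r

Pivot element 2/3. New z-row = old z-row − (-1/2)·(row 5/(2/3)).
Updated z-row coefficients: p: 0, q: 0, r: -3, u: 3/4, s1: 0, s2: -1/8, s3: 0, s4: 0, s5: 5/8.
The most negative is -3 in column r, so r would enter next.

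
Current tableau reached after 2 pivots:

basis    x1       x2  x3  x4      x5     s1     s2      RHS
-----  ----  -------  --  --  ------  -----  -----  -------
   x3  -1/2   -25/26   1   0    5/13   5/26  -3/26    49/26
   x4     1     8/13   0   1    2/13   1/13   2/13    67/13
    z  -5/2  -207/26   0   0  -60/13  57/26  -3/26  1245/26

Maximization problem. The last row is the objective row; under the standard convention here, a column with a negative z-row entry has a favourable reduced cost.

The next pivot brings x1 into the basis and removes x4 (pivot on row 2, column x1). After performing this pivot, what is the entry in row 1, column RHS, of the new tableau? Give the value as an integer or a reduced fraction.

Pivot element is row 2, column x1: 1.
Normalize row 2: new (row 2, RHS) = (67/13)/1 = 67/13.
row 1 ← row 1 − (-1/2)·(new row 2): 49/26 − (-1/2)·(67/13) = 58/13.

58/13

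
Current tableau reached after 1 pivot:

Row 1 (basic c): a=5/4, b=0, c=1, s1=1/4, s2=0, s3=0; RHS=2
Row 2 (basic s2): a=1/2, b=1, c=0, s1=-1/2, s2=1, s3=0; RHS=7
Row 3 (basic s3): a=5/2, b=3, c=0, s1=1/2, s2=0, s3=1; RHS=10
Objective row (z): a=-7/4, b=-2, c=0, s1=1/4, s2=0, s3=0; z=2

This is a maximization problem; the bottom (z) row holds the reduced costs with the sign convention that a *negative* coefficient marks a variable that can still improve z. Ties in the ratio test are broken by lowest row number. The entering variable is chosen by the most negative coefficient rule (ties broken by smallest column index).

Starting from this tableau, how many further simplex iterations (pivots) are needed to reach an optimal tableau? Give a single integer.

pivot: b in, s3 out → z = 26/3
pivot: a in, c out → z = 44/5
No improving column remains; optimal.

2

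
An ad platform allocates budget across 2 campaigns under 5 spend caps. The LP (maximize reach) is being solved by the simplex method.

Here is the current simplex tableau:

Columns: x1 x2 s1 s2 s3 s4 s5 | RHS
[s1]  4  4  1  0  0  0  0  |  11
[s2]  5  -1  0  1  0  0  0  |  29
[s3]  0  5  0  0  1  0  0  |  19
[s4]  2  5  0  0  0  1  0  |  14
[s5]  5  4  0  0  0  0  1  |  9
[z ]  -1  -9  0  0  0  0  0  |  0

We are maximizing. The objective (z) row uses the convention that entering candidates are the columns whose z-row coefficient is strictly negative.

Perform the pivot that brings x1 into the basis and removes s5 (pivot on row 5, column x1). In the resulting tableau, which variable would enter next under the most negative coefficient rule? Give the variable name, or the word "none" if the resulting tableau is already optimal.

x2

Pivot element 5. New z-row = old z-row − (-1)·(row 5/5).
Updated z-row coefficients: x1: 0, x2: -41/5, s1: 0, s2: 0, s3: 0, s4: 0, s5: 1/5.
The most negative is -41/5 in column x2, so x2 would enter next.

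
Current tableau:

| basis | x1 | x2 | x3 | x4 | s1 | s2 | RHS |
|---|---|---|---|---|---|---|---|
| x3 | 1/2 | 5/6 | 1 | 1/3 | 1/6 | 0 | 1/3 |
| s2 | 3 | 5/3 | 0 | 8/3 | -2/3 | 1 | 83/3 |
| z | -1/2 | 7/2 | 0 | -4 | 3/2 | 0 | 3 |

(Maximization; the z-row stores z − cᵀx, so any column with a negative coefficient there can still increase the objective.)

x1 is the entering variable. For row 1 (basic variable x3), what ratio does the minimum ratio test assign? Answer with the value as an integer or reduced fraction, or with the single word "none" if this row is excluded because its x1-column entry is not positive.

Ratio = RHS / (x1 entry) = (1/3) / (1/2) = 2/3.

2/3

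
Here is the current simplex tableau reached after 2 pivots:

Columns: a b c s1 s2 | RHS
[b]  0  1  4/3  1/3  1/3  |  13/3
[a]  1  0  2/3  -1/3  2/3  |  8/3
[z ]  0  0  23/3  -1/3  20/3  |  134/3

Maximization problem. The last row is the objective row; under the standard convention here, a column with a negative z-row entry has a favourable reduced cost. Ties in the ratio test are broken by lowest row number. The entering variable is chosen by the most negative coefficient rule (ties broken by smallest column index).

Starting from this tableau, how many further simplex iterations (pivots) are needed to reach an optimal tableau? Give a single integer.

1

pivot: s1 in, b out → z = 49
No improving column remains; optimal.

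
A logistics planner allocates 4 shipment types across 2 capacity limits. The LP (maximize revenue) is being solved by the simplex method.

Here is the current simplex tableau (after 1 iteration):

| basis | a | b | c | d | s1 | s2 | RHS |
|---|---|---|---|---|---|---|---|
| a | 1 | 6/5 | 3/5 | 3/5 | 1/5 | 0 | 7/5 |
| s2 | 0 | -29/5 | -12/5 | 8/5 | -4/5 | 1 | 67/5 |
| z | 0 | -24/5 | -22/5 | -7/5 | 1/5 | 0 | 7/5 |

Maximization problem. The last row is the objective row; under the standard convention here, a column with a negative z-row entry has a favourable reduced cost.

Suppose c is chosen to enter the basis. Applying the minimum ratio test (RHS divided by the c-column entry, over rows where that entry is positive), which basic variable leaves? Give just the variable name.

a

Ratios: row 1 (a): (7/5)/(3/5) = 7/3; row 2 (s2): entry -12/5 ≤ 0, skip.
Minimum ratio 7/3 is in the a row, so a leaves.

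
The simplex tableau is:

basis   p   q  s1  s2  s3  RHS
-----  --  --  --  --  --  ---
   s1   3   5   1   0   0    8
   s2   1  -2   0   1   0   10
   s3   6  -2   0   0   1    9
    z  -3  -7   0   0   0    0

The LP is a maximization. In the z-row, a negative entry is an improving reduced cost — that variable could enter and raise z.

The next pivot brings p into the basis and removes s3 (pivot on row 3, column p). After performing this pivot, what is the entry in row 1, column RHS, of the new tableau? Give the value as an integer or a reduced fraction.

7/2

Pivot element is row 3, column p: 6.
Normalize row 3: new (row 3, RHS) = 9/6 = 3/2.
row 1 ← row 1 − 3·(new row 3): 8 − 3·(3/2) = 7/2.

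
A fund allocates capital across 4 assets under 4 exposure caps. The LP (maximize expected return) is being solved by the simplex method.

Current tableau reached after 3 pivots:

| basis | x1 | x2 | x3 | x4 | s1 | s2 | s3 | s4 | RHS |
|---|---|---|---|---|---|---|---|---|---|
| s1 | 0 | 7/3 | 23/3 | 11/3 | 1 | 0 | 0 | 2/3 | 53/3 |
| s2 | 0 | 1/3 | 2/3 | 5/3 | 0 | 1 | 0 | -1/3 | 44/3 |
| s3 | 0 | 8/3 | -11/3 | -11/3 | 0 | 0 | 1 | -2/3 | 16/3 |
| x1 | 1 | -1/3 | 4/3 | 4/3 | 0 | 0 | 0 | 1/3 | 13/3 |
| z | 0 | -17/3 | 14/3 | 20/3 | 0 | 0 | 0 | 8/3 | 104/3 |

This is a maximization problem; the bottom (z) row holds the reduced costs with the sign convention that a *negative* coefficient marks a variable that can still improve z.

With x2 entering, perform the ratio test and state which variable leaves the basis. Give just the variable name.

Ratios: row 1 (s1): (53/3)/(7/3) = 53/7; row 2 (s2): (44/3)/(1/3) = 44; row 3 (s3): (16/3)/(8/3) = 2; row 4 (x1): entry -1/3 ≤ 0, skip.
Minimum ratio 2 is in the s3 row, so s3 leaves.

s3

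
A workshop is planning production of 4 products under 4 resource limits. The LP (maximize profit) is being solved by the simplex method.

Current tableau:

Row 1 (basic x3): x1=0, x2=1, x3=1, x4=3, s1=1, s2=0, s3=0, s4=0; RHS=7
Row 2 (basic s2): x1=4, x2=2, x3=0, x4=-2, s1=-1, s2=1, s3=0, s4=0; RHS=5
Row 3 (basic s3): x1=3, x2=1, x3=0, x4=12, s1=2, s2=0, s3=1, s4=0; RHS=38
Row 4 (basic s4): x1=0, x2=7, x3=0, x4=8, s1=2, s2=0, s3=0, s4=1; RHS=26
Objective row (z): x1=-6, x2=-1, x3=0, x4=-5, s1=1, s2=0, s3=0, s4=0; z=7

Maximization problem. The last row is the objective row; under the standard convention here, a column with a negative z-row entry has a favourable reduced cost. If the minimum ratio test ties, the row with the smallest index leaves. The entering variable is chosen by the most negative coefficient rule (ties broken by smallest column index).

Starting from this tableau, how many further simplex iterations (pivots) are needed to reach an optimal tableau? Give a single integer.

pivot: x1 in, s2 out → z = 29/2
pivot: x4 in, x3 out → z = 199/6
No improving column remains; optimal.

2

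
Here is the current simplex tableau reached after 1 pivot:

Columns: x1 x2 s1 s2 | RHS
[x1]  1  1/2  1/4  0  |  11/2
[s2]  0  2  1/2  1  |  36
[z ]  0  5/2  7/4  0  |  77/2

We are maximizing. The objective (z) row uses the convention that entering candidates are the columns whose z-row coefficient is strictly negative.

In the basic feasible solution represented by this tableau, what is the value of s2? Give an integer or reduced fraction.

36

s2 is basic (row 2); its value is the RHS of that row: 36.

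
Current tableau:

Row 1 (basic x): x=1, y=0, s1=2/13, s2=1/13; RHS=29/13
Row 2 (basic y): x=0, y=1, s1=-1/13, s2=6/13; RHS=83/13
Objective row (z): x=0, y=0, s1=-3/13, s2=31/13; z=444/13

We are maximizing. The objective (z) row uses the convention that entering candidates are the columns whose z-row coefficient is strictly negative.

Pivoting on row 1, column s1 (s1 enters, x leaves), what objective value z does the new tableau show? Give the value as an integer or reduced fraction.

Minimum ratio for s1: (29/13)/(2/13) = 29/2.
z changes by −(z-row coeff of s1)·ratio = −(-3/13)·(29/2) = 87/26.
New z = 444/13 + (87/26) = 75/2.

75/2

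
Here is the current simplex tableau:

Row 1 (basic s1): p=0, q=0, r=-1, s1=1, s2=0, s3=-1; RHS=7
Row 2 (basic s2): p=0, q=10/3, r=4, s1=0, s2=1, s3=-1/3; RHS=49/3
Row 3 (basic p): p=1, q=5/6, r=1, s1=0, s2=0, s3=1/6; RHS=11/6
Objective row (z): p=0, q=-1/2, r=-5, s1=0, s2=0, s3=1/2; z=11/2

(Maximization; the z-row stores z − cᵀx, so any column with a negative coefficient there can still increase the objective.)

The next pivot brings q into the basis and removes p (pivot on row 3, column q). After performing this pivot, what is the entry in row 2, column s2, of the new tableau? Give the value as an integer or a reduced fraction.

1

Pivot element is row 3, column q: 5/6.
Normalize row 3: new (row 3, s2) = 0/(5/6) = 0.
row 2 ← row 2 − (10/3)·(new row 3): 1 − (10/3)·0 = 1.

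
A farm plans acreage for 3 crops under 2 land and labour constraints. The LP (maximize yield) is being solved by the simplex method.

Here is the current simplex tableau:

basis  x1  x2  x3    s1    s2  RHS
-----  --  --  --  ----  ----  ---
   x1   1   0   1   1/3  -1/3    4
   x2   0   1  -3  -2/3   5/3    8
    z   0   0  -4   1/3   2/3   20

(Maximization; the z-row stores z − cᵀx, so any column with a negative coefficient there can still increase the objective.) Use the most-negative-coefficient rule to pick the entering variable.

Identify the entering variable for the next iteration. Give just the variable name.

Objective-row coefficients: x1: 0, x2: 0, x3: -4, s1: 1/3, s2: 2/3.
The most negative is -4 in column x3, so x3 enters.

x3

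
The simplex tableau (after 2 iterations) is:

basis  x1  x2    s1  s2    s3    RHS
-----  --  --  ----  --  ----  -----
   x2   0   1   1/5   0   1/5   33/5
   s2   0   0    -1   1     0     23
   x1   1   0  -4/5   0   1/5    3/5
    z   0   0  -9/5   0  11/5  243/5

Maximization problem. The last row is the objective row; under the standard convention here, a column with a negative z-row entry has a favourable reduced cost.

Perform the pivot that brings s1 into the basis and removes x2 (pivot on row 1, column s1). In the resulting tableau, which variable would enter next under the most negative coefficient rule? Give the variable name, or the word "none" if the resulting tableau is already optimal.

none

Pivot element 1/5. New z-row = old z-row − (-9/5)·(row 1/(1/5)).
Updated z-row coefficients: x1: 0, x2: 9, s1: 0, s2: 0, s3: 4.
No coefficient is strictly negative; the tableau after this pivot is optimal.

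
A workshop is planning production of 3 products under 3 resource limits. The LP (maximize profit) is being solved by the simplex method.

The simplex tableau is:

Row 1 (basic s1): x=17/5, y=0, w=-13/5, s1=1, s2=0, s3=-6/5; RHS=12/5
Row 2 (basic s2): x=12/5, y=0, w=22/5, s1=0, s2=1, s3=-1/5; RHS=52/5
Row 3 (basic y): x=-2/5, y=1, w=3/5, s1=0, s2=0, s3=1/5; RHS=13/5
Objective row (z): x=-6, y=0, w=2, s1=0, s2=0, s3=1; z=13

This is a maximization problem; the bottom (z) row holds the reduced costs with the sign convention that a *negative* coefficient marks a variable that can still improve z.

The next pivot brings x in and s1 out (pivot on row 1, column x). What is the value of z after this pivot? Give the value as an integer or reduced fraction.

293/17

Minimum ratio for x: (12/5)/(17/5) = 12/17.
z changes by −(z-row coeff of x)·ratio = −(-6)·(12/17) = 72/17.
New z = 13 + (72/17) = 293/17.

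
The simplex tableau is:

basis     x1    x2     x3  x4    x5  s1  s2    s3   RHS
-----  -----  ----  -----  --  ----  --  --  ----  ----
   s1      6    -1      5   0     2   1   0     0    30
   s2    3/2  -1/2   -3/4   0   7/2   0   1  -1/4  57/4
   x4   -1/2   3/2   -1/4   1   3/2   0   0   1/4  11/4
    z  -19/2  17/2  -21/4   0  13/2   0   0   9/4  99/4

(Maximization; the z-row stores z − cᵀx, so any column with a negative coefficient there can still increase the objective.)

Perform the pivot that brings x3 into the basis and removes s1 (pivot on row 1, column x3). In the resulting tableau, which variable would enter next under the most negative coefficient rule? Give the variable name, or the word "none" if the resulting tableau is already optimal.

Pivot element 5. New z-row = old z-row − (-21/4)·(row 1/5).
Updated z-row coefficients: x1: -16/5, x2: 149/20, x3: 0, x4: 0, x5: 43/5, s1: 21/20, s2: 0, s3: 9/4.
The most negative is -16/5 in column x1, so x1 would enter next.

x1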